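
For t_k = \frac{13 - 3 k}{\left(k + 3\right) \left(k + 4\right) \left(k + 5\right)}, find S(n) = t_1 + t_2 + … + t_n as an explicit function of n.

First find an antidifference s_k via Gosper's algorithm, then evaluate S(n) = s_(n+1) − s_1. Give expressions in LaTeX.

Compute t_(k+1)/t_k: get (k + 3)*(3*k - 10)/((k + 6)*(3*k - 13)).
So A=k + 3 and B=k + 6, with C=k - 13/3.
Solve (k + 3)·f(k+1) − (k + 5)·f(k) = k - 13/3.
Degrees (1,1,1) ⇒ d ≤ 2.
Coefficient equations give f(k) = -k*(k + 25)/18.
So s_k = (B(k−1)f/C)·t_k = (-k*(k + 5)*(k + 25)/(6*(3*k - 13)))·t_k = k*(k + 25)/(6*(k + 3)*(k + 4)).
Δs = (13 - 3*k)/(k**3 + 12*k**2 + 47*k + 60), as required.
Telescope: S(n) = s_(n+1) − s_(1) = (n**2 + 27*n + 26)/(6*(n**2 + 9*n + 20)) − (13/60) = n*(51 - n)/(20*(n**2 + 9*n + 20)).

S(n) = \frac{n \left(51 - n\right)}{20 \left(n^{2} + 9 n + 20\right)}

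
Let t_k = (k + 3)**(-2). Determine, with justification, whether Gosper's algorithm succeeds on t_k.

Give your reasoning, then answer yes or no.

No; the coefficient equations for f are inconsistent.

r(k) = (k + 3)**2/(k + 4)**2 after simplifying.
Take A(k)=k**2 + 6*k + 9, B(k)=k**2 + 8*k + 16, C(k)=1.
Set up (k**2 + 6*k + 9)·f(k+1) − (k**2 + 6*k + 9)·f(k) − (1) = 0.
d = 0 from the (2,2,0) case.
Generic f = c0 gives residual -1; -1 = 0 cannot hold, so t_k is not Gosper-summable.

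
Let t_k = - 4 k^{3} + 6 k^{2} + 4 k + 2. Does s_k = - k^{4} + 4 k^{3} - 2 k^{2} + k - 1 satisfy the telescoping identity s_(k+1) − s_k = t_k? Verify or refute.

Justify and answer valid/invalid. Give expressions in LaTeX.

Valid: the claim telescopes to t_k.

s_(k+1) = -k**4 + 4*k**2 + 5*k + 1
s_(k+1) − s_k = -4*k**3 + 6*k**2 + 4*k + 2
(s_(k+1) − s_k) − t_k = 0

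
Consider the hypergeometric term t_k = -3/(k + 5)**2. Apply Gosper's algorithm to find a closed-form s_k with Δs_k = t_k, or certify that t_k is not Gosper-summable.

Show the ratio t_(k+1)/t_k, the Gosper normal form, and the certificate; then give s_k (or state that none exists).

Ratio r(k) = (k + 5)**2/(k + 6)**2.
A = k**2 + 10*k + 25, B = k**2 + 12*k + 36, C = 1.
f must satisfy (k**2 + 10*k + 25)·f(k+1) − (k**2 + 10*k + 25)·f(k) = 1.
deg f ≤ 0 (via 2,2,0).
Generic f = c0 gives residual -1; -1 = 0 cannot hold, so t_k is not Gosper-summable.

none (Gosper's algorithm certifies no s_k)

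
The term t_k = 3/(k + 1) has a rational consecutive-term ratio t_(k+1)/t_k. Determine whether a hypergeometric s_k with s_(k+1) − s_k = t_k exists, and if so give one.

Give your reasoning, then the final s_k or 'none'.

The ratio is (k + 1)/(k + 2).
Factor: A=k + 1; B=k + 2; C=1.
f must satisfy (k + 1)·f(k+1) − (k + 1)·f(k) = 1.
From deg A=1, deg B=1, deg C=0: d=0.
Generic f = c0 gives residual -1; -1 = 0 cannot hold, so t_k is not Gosper-summable.

not Gosper-summable; s_k does not exist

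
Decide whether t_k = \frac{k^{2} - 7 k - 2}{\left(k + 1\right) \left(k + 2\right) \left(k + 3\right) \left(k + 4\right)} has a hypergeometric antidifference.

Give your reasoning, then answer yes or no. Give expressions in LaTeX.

Yes. s_k = \frac{k \left(- k^{2} - 12 k + 1\right)}{6 \left(k + 1\right) \left(k + 2\right) \left(k + 3\right)}.

Step 1: r(k) = (k + 1)*(7*k - (k + 1)**2 + 9)/((k + 5)*(-k**2 + 7*k + 2)).
Factor: A=k + 1; B=k + 5; C=k**2 - 7*k - 2.
Set up (k + 1)·f(k+1) − (k + 4)·f(k) − (k**2 - 7*k - 2) = 0.
deg f ≤ 3 (via 1,1,2).
Solve for f: f(k) = -k*(k**2 + 12*k - 1)/6 (degree 3 ≤ 3).
Certificate R = B(k−1)f/C = -k*(k + 4)*(k**2 + 12*k - 1)/(6*(k**2 - 7*k - 2)) gives s_k = k*(-k**2 - 12*k + 1)/(6*(k + 1)*(k + 2)*(k + 3)).
Check: Δs_k = (k**2 - 7*k - 2)/(k**4 + 10*k**3 + 35*k**2 + 50*k + 24). ✓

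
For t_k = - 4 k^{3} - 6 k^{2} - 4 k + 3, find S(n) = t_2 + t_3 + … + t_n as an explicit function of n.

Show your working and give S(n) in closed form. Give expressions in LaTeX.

S(n) = - n^{4} - 4 n^{3} - 6 n^{2} + 11

r(k) = (4*k**3 + 18*k**2 + 28*k + 11)/(4*k**3 + 6*k**2 + 4*k - 3) after simplifying.
A = 1, B = 1, C = k**3 + 3*k**2/2 + k - 3/4.
Solve (1)·f(k+1) − (1)·f(k) = k**3 + 3*k**2/2 + k - 3/4.
Degrees (0,0,3) ⇒ d ≤ 4.
Solve for f: f(k) = k*(k**3 - 4)/4 (degree 4 ≤ 4).
So s_k = (B(k−1)f/C)·t_k = (k*(k**3 - 4)/(4*k**3 + 6*k**2 + 4*k - 3))·t_k = k*(4 - k**3).
Verify: -4*k**3 - 6*k**2 - 4*k + 3 matches t_k.
Telescope: S(n) = s_(n+1) − s_(2) = -n**4 - 4*n**3 - 6*n**2 + 3 − (-8) = -n**4 - 4*n**3 - 6*n**2 + 11.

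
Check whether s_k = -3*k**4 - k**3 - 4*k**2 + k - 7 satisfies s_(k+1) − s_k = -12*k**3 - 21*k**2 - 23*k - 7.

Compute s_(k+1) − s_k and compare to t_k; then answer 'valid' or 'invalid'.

Valid: the claim telescopes to t_k.

s_(k+1) = k - 3*(k + 1)**4 - (k + 1)**3 - 4*(k + 1)**2 - 6
s_(k+1) − s_k = -12*k**3 - 21*k**2 - 23*k - 7
(s_(k+1) − s_k) − t_k = 0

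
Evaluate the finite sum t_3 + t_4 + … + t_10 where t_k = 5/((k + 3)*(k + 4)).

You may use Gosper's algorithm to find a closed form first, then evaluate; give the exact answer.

Step 1: r(k) = (k + 3)/(k + 5).
A = k + 3, B = k + 5, C = 1.
f must satisfy (k + 3)·f(k+1) − (k + 4)·f(k) = 1.
d = 1 from the (1,1,0) case.
A polynomial solution: f(k) = k/3.
Certificate R = B(k−1)f/C = k*(k + 4)/3 gives s_k = 5*k/(3*(k + 3)).
s_(k+1) − s_k = 5/(k**2 + 7*k + 12) = t_k.
Sum = s_(11) − s_(3); s_(11) = 55/42, s_(3) = 5/6 ⇒ 10/21.

Σ = 10/21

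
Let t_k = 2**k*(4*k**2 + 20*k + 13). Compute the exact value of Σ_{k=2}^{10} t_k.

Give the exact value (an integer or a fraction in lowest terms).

Σ = 1075116

Step 1: r(k) = 2*(4*k**2 + 28*k + 37)/(4*k**2 + 20*k + 13).
Factor: A=2; B=1; C=k**2 + 5*k + 13/4.
Need (2)·f(k+1) − (1)·f(k) = k**2 + 5*k + 13/4.
deg f ≤ 2 (via 0,0,2).
Coefficient equations give f(k) = (2*k - 1)*(2*k + 3)/4.
So s_k = (B(k−1)f/C)·t_k = ((2*k - 1)*(2*k + 3)/(4*k**2 + 20*k + 13))·t_k = 2**k*(4*k**2 + 4*k - 3).
s_(k+1) − s_k = 2**k*(4*k**2 + 20*k + 13) = t_k.
Telescoping: Σ = s_(11) − s_(2) = 1075200 − (84) = 1075116.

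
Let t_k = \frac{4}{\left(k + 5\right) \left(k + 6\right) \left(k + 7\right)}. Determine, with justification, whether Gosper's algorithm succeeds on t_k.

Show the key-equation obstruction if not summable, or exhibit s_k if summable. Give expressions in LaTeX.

Step 1: r(k) = (k + 5)/(k + 8).
So A=k + 5 and B=k + 8, with C=1.
Need (k + 5)·f(k+1) − (k + 7)·f(k) = 1.
deg f ≤ 2 (via 1,1,0).
Solve for f: f(k) = k*(k + 11)/60 (degree 2 ≤ 2).
Certificate R = B(k−1)f/C = k*(k + 7)*(k + 11)/60 gives s_k = k*(k + 11)/(15*(k + 5)*(k + 6)).
Δs = 4/(k**3 + 18*k**2 + 107*k + 210), as required.

Yes. s_k = \frac{k \left(k + 11\right)}{15 \left(k + 5\right) \left(k + 6\right)}.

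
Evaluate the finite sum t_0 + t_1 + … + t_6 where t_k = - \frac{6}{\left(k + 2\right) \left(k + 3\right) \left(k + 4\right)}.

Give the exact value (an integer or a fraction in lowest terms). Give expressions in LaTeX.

The ratio is (k + 2)/(k + 5).
Gosper form: A/B · C(k+1)/C(k) with A=k + 2, B=k + 5, C=1.
f must satisfy (k + 2)·f(k+1) − (k + 4)·f(k) = 1.
Degrees (1,1,0) ⇒ d ≤ 2.
Coefficient equations give f(k) = k*(k + 5)/12.
Certificate R = B(k−1)f/C = k*(k + 4)*(k + 5)/12 gives s_k = k*(-k - 5)/(2*(k + 2)*(k + 3)).
s_(k+1) − s_k = -6/(k**3 + 9*k**2 + 26*k + 24) = t_k.
Evaluate s at k=7 and k=0: -7/15 and 0; difference -7/15.

Σ = -7/15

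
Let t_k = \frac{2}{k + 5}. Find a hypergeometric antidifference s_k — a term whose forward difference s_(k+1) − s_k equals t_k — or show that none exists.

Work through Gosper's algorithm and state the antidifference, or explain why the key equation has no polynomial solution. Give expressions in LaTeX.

no hypergeometric antidifference exists

r(k) = (k + 5)/(k + 6) after simplifying.
A = k + 5, B = k + 6, C = 1.
Set up (k + 5)·f(k+1) − (k + 5)·f(k) − (1) = 0.
From deg A=1, deg B=1, deg C=0: d=0.
Generic f = c0 gives residual -1; -1 = 0 cannot hold, so t_k is not Gosper-summable.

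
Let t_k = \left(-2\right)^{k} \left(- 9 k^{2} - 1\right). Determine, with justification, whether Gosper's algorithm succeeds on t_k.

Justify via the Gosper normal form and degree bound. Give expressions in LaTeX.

Yes. s_k = \left(-2\right)^{k} \left(3 k^{2} - 4 k + 1\right).

Compute t_(k+1)/t_k: get 2*(-9*(k + 1)**2 - 1)/(9*k**2 + 1).
Factor: A=-2; B=1; C=k**2 + 1/9.
Key eq: (-2)·f(k+1) = (1)·f(k) + (k**2 + 1/9).
Degrees (0,0,2) ⇒ d ≤ 2.
A polynomial solution: f(k) = -(k - 1)*(3*k - 1)/9.
Certificate R = B(k−1)f/C = -(k - 1)*(3*k - 1)/(9*k**2 + 1) gives s_k = (-2)**k*(3*k**2 - 4*k + 1).
Check: Δs_k = (-2)**k*(-9*k**2 - 1). ✓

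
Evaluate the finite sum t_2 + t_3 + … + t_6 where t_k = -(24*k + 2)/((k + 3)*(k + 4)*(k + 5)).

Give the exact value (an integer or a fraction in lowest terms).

Σ = -32/33

t_(k+1)/t_k = (k + 3)*(12*k + 13)/((k + 6)*(12*k + 1)).
Normal form (A,B,C) = (k + 3, k + 6, k + 1/12).
Need (k + 3)·f(k+1) − (k + 5)·f(k) = k + 1/12.
d = 2 from the (1,1,1) case.
Match coefficients ⇒ f(k) = k*(37*k - 29)/288.
Get s_k = R·t_k = -k*(37*k - 29)/(12*(k + 3)*(k + 4)) with R(k) = B(k−1)f(k)/C(k) = k*(k + 5)*(37*k - 29)/(24*(12*k + 1)).
Verify: 2*(-12*k - 1)/(k**3 + 12*k**2 + 47*k + 60) matches t_k.
Telescoping: Σ = s_(7) − s_(2) = -161/132 − (-1/4) = -32/33.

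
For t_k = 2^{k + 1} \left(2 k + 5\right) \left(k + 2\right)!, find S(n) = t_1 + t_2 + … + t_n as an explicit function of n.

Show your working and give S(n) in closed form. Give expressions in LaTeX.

Compute t_(k+1)/t_k: get 2*(k + 3)*(2*k + 7)/(2*k + 5).
Take A(k)=2*k + 6, B(k)=1, C(k)=k + 5/2.
Set up (2*k + 6)·f(k+1) − (1)·f(k) − (k + 5/2) = 0.
deg f ≤ 0 (via 1,0,1).
A polynomial solution: f(k) = 1/2.
R(k) = B(k−1)·f(k)/C(k) = 1/(2*k + 5); s_k = R·t_k = 2**(k + 1)*factorial(k + 2).
Δs = 2**(k + 1)*(2*k + 5)*factorial(k + 2), as required.
Σ_(k=1)^n t_k = s_(n+1) − s_(1) = (2**(n + 2)*factorial(n + 3)) − (24), i.e. 4*2**n*factorial(n + 3) - 24.

S(n) = 4 \cdot 2^{n} \left(n + 3\right)! - 24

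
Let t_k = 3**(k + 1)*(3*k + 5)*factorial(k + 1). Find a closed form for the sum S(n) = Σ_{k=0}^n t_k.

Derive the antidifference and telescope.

S(n) = 9*3**n*factorial(n + 2) - 3

The ratio is 3*(k + 2)*(3*k + 8)/(3*k + 5).
Normal form (A,B,C) = (3*k + 6, 1, k + 5/3).
Solve (3*k + 6)·f(k+1) − (1)·f(k) = k + 5/3.
d = 0 from the (1,0,1) case.
A polynomial solution: f(k) = 1/3.
Get s_k = R·t_k = 3**(k + 1)*factorial(k + 1) with R(k) = B(k−1)f(k)/C(k) = 1/(3*k + 5).
Verify: 3**(k + 1)*(3*k + 5)*factorial(k + 1) matches t_k.
s_(n+1) = 3**(n + 2)*factorial(n + 2) and s_(0) = 3, so S(n) = 9*3**n*factorial(n + 2) - 3.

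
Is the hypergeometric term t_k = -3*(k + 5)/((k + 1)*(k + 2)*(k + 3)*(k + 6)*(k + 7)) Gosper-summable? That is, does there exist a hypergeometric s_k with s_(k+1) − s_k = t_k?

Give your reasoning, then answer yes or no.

Yes. s_k = k*(-k**2 - 9*k - 20)/(12*(k**3 + 9*k**2 + 20*k + 12)).

Compute t_(k+1)/t_k: get (k + 1)*(k + 6)**2/((k + 4)*(k + 5)*(k + 8)).
Gosper form: A/B · C(k+1)/C(k) with A=k + 1, B=k + 8, C=k**3 + 14*k**2 + 65*k + 100.
Set up (k + 1)·f(k+1) − (k + 7)·f(k) − (k**3 + 14*k**2 + 65*k + 100) = 0.
Degrees (1,1,3) ⇒ d ≤ 6.
Solve for f: f(k) = k*(k + 3)*(k + 4)**2*(k + 5)**2/36 (degree 6 ≤ 6).
R(k) = B(k−1)·f(k)/C(k) = k*(k + 3)*(k + 4)*(k + 7)/36; s_k = R·t_k = k*(-k**2 - 9*k - 20)/(12*(k**3 + 9*k**2 + 20*k + 12)).
Verify: 3*(-k - 5)/(k**5 + 19*k**4 + 131*k**3 + 401*k**2 + 540*k + 252) matches t_k.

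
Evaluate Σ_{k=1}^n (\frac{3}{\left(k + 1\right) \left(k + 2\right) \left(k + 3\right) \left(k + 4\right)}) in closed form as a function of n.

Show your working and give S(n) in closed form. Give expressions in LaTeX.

S(n) = \frac{n \left(n^{2} + 9 n + 26\right)}{24 \left(n^{3} + 9 n^{2} + 26 n + 24\right)}

Ratio r(k) = (k + 1)/(k + 5).
So A=k + 1 and B=k + 5, with C=1.
Key eq: (k + 1)·f(k+1) = (k + 4)·f(k) + (1).
Bound: deg f ≤ 3.
Match coefficients ⇒ f(k) = k*(k**2 + 6*k + 11)/18.
Certificate R = B(k−1)f/C = k*(k + 4)*(k**2 + 6*k + 11)/18 gives s_k = k*(k**2 + 6*k + 11)/(6*(k + 1)*(k + 2)*(k + 3)).
Δs = 3/(k**4 + 10*k**3 + 35*k**2 + 50*k + 24), as required.
Σ_(k=1)^n t_k = s_(n+1) − s_(1) = ((n**3 + 9*n**2 + 26*n + 18)/(6*(n**3 + 9*n**2 + 26*n + 24))) − (1/8), i.e. n*(n**2 + 9*n + 26)/(24*(n**3 + 9*n**2 + 26*n + 24)).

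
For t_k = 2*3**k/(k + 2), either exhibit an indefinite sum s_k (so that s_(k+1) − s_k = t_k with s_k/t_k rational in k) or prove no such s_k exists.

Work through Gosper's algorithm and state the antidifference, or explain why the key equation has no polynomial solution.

none — t_k is not Gosper-summable

Ratio r(k) = 3*(k + 2)/(k + 3).
Take A(k)=3*k + 6, B(k)=k + 3, C(k)=1.
Key eq: (3*k + 6)·f(k+1) = (k + 2)·f(k) + (1).
Bound: deg f ≤ -1.
d = -1 < 0 ⇒ no nonzero polynomial f; not summable.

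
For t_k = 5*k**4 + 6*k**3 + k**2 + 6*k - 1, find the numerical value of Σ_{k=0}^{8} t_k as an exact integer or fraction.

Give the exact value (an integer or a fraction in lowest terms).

Σ = 52047

Ratio r(k) = (5*k**4 + 26*k**3 + 49*k**2 + 46*k + 17)/(5*k**4 + 6*k**3 + k**2 + 6*k - 1).
A = 1, B = 1, C = k**4 + 6*k**3/5 + k**2/5 + 6*k/5 - 1/5.
Need (1)·f(k+1) − (1)·f(k) = k**4 + 6*k**3/5 + k**2/5 + 6*k/5 - 1/5.
deg f ≤ 5 (via 0,0,4).
Solving with deg f ≤ 5: f(k) = k*(k**4 - k**3 - k**2 + 4*k - 4)/5.
Certificate R = B(k−1)f/C = k*(k**4 - k**3 - k**2 + 4*k - 4)/(5*k**4 + 6*k**3 + k**2 + 6*k - 1) gives s_k = k*(k**4 - k**3 - k**2 + 4*k - 4).
s_(k+1) − s_k = 5*k**4 + 6*k**3 + k**2 + 6*k - 1 = t_k.
Σ_(k=0)^(8) t_k = s_(9) − s_(0) = 52047 − (0) = 52047.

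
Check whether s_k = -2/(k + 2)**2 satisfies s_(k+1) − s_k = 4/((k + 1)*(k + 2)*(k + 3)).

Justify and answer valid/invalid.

s_(k+1) = -2/(k + 3)**2
s_(k+1) − s_k = -2/(k + 3)**2 + 2/(k + 2)**2
(s_(k+1) − s_k) − t_k = 2*(-3*k - 7)/(k**5 + 11*k**4 + 47*k**3 + 97*k**2 + 96*k + 36)

Invalid: residual 2*(-3*k - 7)/(k**5 + 11*k**4 + 47*k**3 + 97*k**2 + 96*k + 36) ≠ 0.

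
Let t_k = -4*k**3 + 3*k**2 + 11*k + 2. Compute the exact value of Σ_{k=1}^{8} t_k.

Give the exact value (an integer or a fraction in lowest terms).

Step 1: r(k) = (4*k**3 + 9*k**2 - 5*k - 12)/(4*k**3 - 3*k**2 - 11*k - 2).
Gosper form: A/B · C(k+1)/C(k) with A=1, B=1, C=k**3 - 3*k**2/4 - 11*k/4 - 1/2.
Key eq: (1)·f(k+1) = (1)·f(k) + (k**3 - 3*k**2/4 - 11*k/4 - 1/2).
Bound: deg f ≤ 4.
Solving with deg f ≤ 4: f(k) = k*(k**3 - 3*k**2 - 3*k + 3)/4.
R(k) = B(k−1)·f(k)/C(k) = k*(k**3 - 3*k**2 - 3*k + 3)/(4*k**3 - 3*k**2 - 11*k - 2); s_k = R·t_k = k*(-k**3 + 3*k**2 + 3*k - 3).
Δs = -4*k**3 + 3*k**2 + 11*k + 2, as required.
Evaluate s at k=9 and k=1: -4158 and 2; difference -4160.

Σ = -4160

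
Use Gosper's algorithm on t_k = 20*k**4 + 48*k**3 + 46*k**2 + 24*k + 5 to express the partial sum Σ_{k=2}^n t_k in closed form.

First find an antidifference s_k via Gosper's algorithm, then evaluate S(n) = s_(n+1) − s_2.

The ratio is (20*k**4 + 128*k**3 + 310*k**2 + 340*k + 143)/(20*k**4 + 48*k**3 + 46*k**2 + 24*k + 5).
So A=1 and B=1, with C=k**4 + 12*k**3/5 + 23*k**2/10 + 6*k/5 + 1/4.
f must satisfy (1)·f(k+1) − (1)·f(k) = k**4 + 12*k**3/5 + 23*k**2/10 + 6*k/5 + 1/4.
deg f ≤ 5 (via 0,0,4).
Solve for f: f(k) = k**2*(4*k**3 + 2*k**2 - 2*k + 1)/20 (degree 5 ≤ 5).
Then R = B(k−1)f/C = k**2*(4*k**3 + 2*k**2 - 2*k + 1)/(20*k**4 + 48*k**3 + 46*k**2 + 24*k + 5), so s_k = R(k)·t_k = k**2*(4*k**3 + 2*k**2 - 2*k + 1).
Δs = 20*k**4 + 48*k**3 + 46*k**2 + 24*k + 5, as required.
Evaluate: s_(n+1) = 4*n**5 + 22*n**4 + 46*n**3 + 47*n**2 + 24*n + 5; subtract s_(2) = 148 ⇒ S(n) = 4*n**5 + 22*n**4 + 46*n**3 + 47*n**2 + 24*n - 143.

S(n) = 4*n**5 + 22*n**4 + 46*n**3 + 47*n**2 + 24*n - 143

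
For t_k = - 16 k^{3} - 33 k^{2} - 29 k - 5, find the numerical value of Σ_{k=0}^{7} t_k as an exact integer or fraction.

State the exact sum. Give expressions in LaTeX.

t_(k+1)/t_k = (16*k**3 + 81*k**2 + 143*k + 83)/(16*k**3 + 33*k**2 + 29*k + 5).
Gosper form: A/B · C(k+1)/C(k) with A=1, B=1, C=k**3 + 33*k**2/16 + 29*k/16 + 5/16.
f must satisfy (1)·f(k+1) − (1)·f(k) = k**3 + 33*k**2/16 + 29*k/16 + 5/16.
From deg A=0, deg B=0, deg C=3: d=4.
Coefficient equations give f(k) = k*(4*k**3 + 3*k**2 + 2*k - 4)/16.
So s_k = (B(k−1)f/C)·t_k = (k*(4*k**3 + 3*k**2 + 2*k - 4)/(16*k**3 + 33*k**2 + 29*k + 5))·t_k = k*(-4*k**3 - 3*k**2 - 2*k + 4).
Check: Δs_k = -16*k**3 - 33*k**2 - 29*k - 5. ✓
Telescoping: Σ = s_(8) − s_(0) = -18016 − (0) = -18016.

Σ = -18016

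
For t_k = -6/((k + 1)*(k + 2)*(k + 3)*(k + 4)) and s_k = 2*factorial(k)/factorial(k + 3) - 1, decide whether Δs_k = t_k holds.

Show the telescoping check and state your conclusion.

valid; difference matches t_k

s_(k+1) = 2*factorial(k + 1)/factorial(k + 4) - 1
s_(k+1) − s_k = -6/((k + 1)*(k + 2)*(k + 3)*(k + 4))
(s_(k+1) − s_k) − t_k = 0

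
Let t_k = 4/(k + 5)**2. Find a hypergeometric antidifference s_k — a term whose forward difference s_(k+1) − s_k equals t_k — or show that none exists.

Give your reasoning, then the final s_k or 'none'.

r(k) = (k + 5)**2/(k + 6)**2 after simplifying.
Factor: A=k**2 + 10*k + 25; B=k**2 + 12*k + 36; C=1.
Solve (k**2 + 10*k + 25)·f(k+1) − (k**2 + 10*k + 25)·f(k) = 1.
d = 0 from the (2,2,0) case.
f = c0 ⇒ A·f(k+1) − B(k−1)·f(k) − C = -1. The system {-1 = 0} is inconsistent; no antidifference.

no hypergeometric antidifference exists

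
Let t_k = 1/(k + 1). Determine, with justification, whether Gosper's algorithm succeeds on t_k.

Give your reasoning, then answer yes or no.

t_(k+1)/t_k = (k + 1)/(k + 2).
Factor: A=k + 1; B=k + 2; C=1.
Solve (k + 1)·f(k+1) − (k + 1)·f(k) = 1.
Degrees (1,1,0) ⇒ d ≤ 0.
Write f(k) = c0. Then LHS − RHS = -1, requiring -1 = 0: contradictory. No certificate.

No. Not Gosper-summable.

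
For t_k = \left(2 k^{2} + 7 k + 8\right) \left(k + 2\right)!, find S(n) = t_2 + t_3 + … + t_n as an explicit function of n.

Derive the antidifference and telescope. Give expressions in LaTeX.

Step 1: r(k) = (k + 3)*(7*k + 2*(k + 1)**2 + 15)/(2*k**2 + 7*k + 8).
So A=k + 3 and B=1, with C=k**2 + 7*k/2 + 4.
Need (k + 3)·f(k+1) − (1)·f(k) = k**2 + 7*k/2 + 4.
Degrees (1,0,2) ⇒ d ≤ 1.
Match coefficients ⇒ f(k) = (2*k + 1)/2.
Certificate R = B(k−1)f/C = (2*k + 1)/(2*k**2 + 7*k + 8) gives s_k = (2*k + 1)*factorial(k + 2).
Check: Δs_k = (2*k**2 + 7*k + 8)*factorial(k + 2). ✓
Evaluate: s_(n+1) = (2*n + 3)*factorial(n + 3); subtract s_(2) = 120 ⇒ S(n) = 2*n*factorial(n + 3) + 3*factorial(n + 3) - 120.

S(n) = 2 n \left(n + 3\right)! + 3 \left(n + 3\right)! - 120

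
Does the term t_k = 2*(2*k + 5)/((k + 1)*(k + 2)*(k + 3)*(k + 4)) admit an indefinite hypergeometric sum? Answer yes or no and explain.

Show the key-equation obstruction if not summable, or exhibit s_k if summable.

Ratio r(k) = (k + 1)*(2*k + 7)/((k + 5)*(2*k + 5)).
Gosper form: A/B · C(k+1)/C(k) with A=k + 1, B=k + 5, C=k + 5/2.
Set up (k + 1)·f(k+1) − (k + 4)·f(k) − (k + 5/2) = 0.
deg f ≤ 3 (via 1,1,1).
A polynomial solution: f(k) = k*(k + 2)*(k + 4)/6.
Certificate R = B(k−1)f/C = k*(k + 2)*(k + 4)**2/(3*(2*k + 5)) gives s_k = 2*k*(k + 4)/(3*(k**2 + 4*k + 3)).
Check: Δs_k = 2*(2*k + 5)/(k**4 + 10*k**3 + 35*k**2 + 50*k + 24). ✓

Yes. s_k = 2*k*(k + 4)/(3*(k**2 + 4*k + 3)).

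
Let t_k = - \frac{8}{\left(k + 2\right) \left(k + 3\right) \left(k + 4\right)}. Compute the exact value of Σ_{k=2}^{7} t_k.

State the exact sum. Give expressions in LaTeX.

t_(k+1)/t_k = (k + 2)/(k + 5).
A = k + 2, B = k + 5, C = 1.
f must satisfy (k + 2)·f(k+1) − (k + 4)·f(k) = 1.
deg f ≤ 2 (via 1,1,0).
Solving with deg f ≤ 2: f(k) = k*(k + 5)/12.
Certificate R = B(k−1)f/C = k*(k + 4)*(k + 5)/12 gives s_k = 2*k*(-k - 5)/(3*(k + 2)*(k + 3)).
Verify: -8/(k**3 + 9*k**2 + 26*k + 24) matches t_k.
Telescoping: Σ = s_(8) − s_(2) = -104/165 − (-7/15) = -9/55.

Σ = -9/55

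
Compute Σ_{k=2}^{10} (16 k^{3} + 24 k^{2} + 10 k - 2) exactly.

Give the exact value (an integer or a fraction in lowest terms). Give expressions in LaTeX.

Σ = 58122

t_(k+1)/t_k = (8*k**3 + 36*k**2 + 53*k + 24)/(8*k**3 + 12*k**2 + 5*k - 1).
Take A(k)=1, B(k)=1, C(k)=k**3 + 3*k**2/2 + 5*k/8 - 1/8.
Solve (1)·f(k+1) − (1)·f(k) = k**3 + 3*k**2/2 + 5*k/8 - 1/8.
Degrees (0,0,3) ⇒ d ≤ 4.
Solving with deg f ≤ 4: f(k) = k*(4*k**3 - 3*k - 3)/16.
Then R = B(k−1)f/C = k*(4*k**3 - 3*k - 3)/(2*(8*k**3 + 12*k**2 + 5*k - 1)), so s_k = R(k)·t_k = k*(4*k**3 - 3*k - 3).
Check: Δs_k = 16*k**3 + 24*k**2 + 10*k - 2. ✓
Sum = s_(11) − s_(2); s_(11) = 58168, s_(2) = 46 ⇒ 58122.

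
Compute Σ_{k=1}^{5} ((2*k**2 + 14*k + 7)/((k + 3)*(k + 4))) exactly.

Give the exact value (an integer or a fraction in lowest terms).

Σ = 275/36

The ratio is (k + 3)*(14*k + 2*(k + 1)**2 + 21)/((k + 5)*(2*k**2 + 14*k + 7)).
So A=k + 3 and B=k + 5, with C=k**2 + 7*k + 7/2.
Set up (k + 3)·f(k+1) − (k + 4)·f(k) − (k**2 + 7*k + 7/2) = 0.
d = 2 from the (1,1,2) case.
Solving with deg f ≤ 2: f(k) = k*(6*k + 1)/6.
So s_k = (B(k−1)f/C)·t_k = (k*(k + 4)*(6*k + 1)/(3*(2*k**2 + 14*k + 7)))·t_k = k*(6*k + 1)/(3*(k + 3)).
Δs = (2*k**2 + 14*k + 7)/(k**2 + 7*k + 12), as required.
Evaluate s at k=6 and k=1: 74/9 and 7/12; difference 275/36.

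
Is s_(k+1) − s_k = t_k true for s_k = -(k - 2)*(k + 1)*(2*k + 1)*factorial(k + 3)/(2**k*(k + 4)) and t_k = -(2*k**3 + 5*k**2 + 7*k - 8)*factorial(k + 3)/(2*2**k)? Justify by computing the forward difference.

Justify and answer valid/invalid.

s_(k+1) = -(k - 1)*(k + 2)*(2*k + 3)*factorial(k + 4)/(2*2**k*(k + 5))
s_(k+1) − s_k = -(2*k**5 + 17*k**4 + 53*k**3 + 86*k**2 - 10*k - 76)*factorial(k + 3)/(2*2**k*(k + 4)*(k + 5))
(s_(k+1) − s_k) − t_k = 3*(2*k**4 + 13*k**3 + 23*k**2 + 26*k - 28)*factorial(k + 3)/(2*2**k*(k + 4)*(k + 5))

Invalid: residual 3*(2*k**4 + 13*k**3 + 23*k**2 + 26*k - 28)*factorial(k + 3)/(2*2**k*(k + 4)*(k + 5)) ≠ 0.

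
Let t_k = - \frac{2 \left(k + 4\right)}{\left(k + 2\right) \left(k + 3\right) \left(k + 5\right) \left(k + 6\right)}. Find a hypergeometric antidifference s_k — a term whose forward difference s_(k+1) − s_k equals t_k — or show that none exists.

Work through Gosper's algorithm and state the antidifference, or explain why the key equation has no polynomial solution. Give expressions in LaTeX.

r(k) = (k + 2)*(k + 5)**2/((k + 4)**2*(k + 7)) after simplifying.
Normal form (A,B,C) = (k + 2, k + 7, k**2 + 8*k + 16).
Need (k + 2)·f(k+1) − (k + 6)·f(k) = k**2 + 8*k + 16.
d = 4 from the (1,1,2) case.
Coefficient equations give f(k) = k*(k + 3)*(k + 4)*(k + 7)/20.
R(k) = B(k−1)·f(k)/C(k) = k*(k + 3)*(k + 6)*(k + 7)/(20*(k + 4)); s_k = R·t_k = k*(-k - 7)/(10*(k**2 + 7*k + 10)).
s_(k+1) − s_k = 2*(-k - 4)/(k**4 + 16*k**3 + 91*k**2 + 216*k + 180) = t_k.

s_k = \frac{k \left(- k - 7\right)}{10 \left(k^{2} + 7 k + 10\right)}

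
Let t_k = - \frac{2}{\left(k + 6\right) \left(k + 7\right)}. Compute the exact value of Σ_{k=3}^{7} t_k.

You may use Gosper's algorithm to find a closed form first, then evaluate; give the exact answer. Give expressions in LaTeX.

Σ = -5/63

r(k) = (k + 6)/(k + 8) after simplifying.
Gosper form: A/B · C(k+1)/C(k) with A=k + 6, B=k + 8, C=1.
Set up (k + 6)·f(k+1) − (k + 7)·f(k) − (1) = 0.
From deg A=1, deg B=1, deg C=0: d=1.
Solve for f: f(k) = k/6 (degree 1 ≤ 1).
Certificate R = B(k−1)f/C = k*(k + 7)/6 gives s_k = -k/(3*k + 18).
s_(k+1) − s_k = -2/(k**2 + 13*k + 42) = t_k.
Telescoping: Σ = s_(8) − s_(3) = -4/21 − (-1/9) = -5/63.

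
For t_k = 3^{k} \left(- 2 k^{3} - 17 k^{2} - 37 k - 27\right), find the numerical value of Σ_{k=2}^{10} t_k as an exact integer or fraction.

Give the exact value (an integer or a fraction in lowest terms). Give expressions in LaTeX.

Σ = -325950201

The ratio is 3*(2*k**3 + 23*k**2 + 77*k + 83)/(2*k**3 + 17*k**2 + 37*k + 27).
Gosper form: A/B · C(k+1)/C(k) with A=3, B=1, C=k**3 + 17*k**2/2 + 37*k/2 + 27/2.
Need (3)·f(k+1) − (1)·f(k) = k**3 + 17*k**2/2 + 37*k/2 + 27/2.
Degrees (0,0,3) ⇒ d ≤ 3.
A polynomial solution: f(k) = (k**3 + 4*k**2 + 2*k + 3)/2.
R(k) = B(k−1)·f(k)/C(k) = (k**3 + 4*k**2 + 2*k + 3)/(2*k**3 + 17*k**2 + 37*k + 27); s_k = R·t_k = 3**k*(-k**3 - 4*k**2 - 2*k - 3).
s_(k+1) − s_k = 3**k*(-2*k**3 - 17*k**2 - 37*k - 27) = t_k.
Evaluate s at k=11 and k=2: -325950480 and -279; difference -325950201.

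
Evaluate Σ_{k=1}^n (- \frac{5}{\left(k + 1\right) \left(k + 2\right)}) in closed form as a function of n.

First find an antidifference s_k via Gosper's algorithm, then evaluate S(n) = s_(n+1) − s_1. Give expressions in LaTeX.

r(k) = (k + 1)/(k + 3) after simplifying.
Factor: A=k + 1; B=k + 3; C=1.
Key eq: (k + 1)·f(k+1) = (k + 2)·f(k) + (1).
Bound: deg f ≤ 1.
Solving with deg f ≤ 1: f(k) = k.
Then R = B(k−1)f/C = k*(k + 2), so s_k = R(k)·t_k = -5*k/(k + 1).
Δs = -5/(k**2 + 3*k + 2), as required.
Σ_(k=1)^n t_k = s_(n+1) − s_(1) = (5*(-n - 1)/(n + 2)) − (-5/2), i.e. -5*n/(2*n + 4).

S(n) = - \frac{5 n}{2 n + 4}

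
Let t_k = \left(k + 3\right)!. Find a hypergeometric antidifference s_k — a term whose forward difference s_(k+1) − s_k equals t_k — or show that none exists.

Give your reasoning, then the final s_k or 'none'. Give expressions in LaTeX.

Compute t_(k+1)/t_k: get k + 4.
A = k + 4, B = 1, C = 1.
Solve (k + 4)·f(k+1) − (1)·f(k) = 1.
deg f ≤ -1 (via 1,0,0).
d = -1 < 0 ⇒ no nonzero polynomial f; not summable.

no hypergeometric antidifference exists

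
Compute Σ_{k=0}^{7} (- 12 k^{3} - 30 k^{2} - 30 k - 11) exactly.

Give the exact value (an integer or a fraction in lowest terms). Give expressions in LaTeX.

Σ = -14536

r(k) = (12*k**3 + 66*k**2 + 126*k + 83)/(12*k**3 + 30*k**2 + 30*k + 11) after simplifying.
Factor: A=1; B=1; C=k**3 + 5*k**2/2 + 5*k/2 + 11/12.
Need (1)·f(k+1) − (1)·f(k) = k**3 + 5*k**2/2 + 5*k/2 + 11/12.
From deg A=0, deg B=0, deg C=3: d=4.
Coefficient equations give f(k) = k*(3*k**3 + 4*k**2 + 3*k + 1)/12.
Get s_k = R·t_k = k*(-3*k**3 - 4*k**2 - 3*k - 1) with R(k) = B(k−1)f(k)/C(k) = k*(3*k**3 + 4*k**2 + 3*k + 1)/(12*k**3 + 30*k**2 + 30*k + 11).
Check: Δs_k = -12*k**3 - 30*k**2 - 30*k - 11. ✓
Evaluate s at k=8 and k=0: -14536 and 0; difference -14536.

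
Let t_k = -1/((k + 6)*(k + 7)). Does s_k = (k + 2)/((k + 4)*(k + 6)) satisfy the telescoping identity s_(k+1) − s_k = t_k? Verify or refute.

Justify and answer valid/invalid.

s_(k+1) = (k + 3)/((k + 5)*(k + 7))
s_(k+1) − s_k = (-k**2 - 5*k + 2)/(k**4 + 22*k**3 + 179*k**2 + 638*k + 840)
(s_(k+1) − s_k) − t_k = 2*(2*k + 11)/(k**4 + 22*k**3 + 179*k**2 + 638*k + 840)

Invalid: residual 2*(2*k + 11)/(k**4 + 22*k**3 + 179*k**2 + 638*k + 840) ≠ 0.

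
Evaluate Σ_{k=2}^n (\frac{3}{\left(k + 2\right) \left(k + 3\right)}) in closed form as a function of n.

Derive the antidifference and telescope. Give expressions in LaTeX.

t_(k+1)/t_k = (k + 2)/(k + 4).
A = k + 2, B = k + 4, C = 1.
f must satisfy (k + 2)·f(k+1) − (k + 3)·f(k) = 1.
From deg A=1, deg B=1, deg C=0: d=1.
A polynomial solution: f(k) = k/2.
So s_k = (B(k−1)f/C)·t_k = (k*(k + 3)/2)·t_k = 3*k/(2*(k + 2)).
Check: Δs_k = 3/(k**2 + 5*k + 6). ✓
Evaluate: s_(n+1) = 3*(n + 1)/(2*(n + 3)); subtract s_(2) = 3/4 ⇒ S(n) = 3*(n - 1)/(4*(n + 3)).

S(n) = \frac{3 \left(n - 1\right)}{4 \left(n + 3\right)}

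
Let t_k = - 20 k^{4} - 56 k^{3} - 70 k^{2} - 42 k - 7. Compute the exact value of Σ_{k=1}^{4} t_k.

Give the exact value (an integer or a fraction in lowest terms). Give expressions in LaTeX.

Ratio r(k) = (20*k**4 + 136*k**3 + 358*k**2 + 430*k + 195)/(20*k**4 + 56*k**3 + 70*k**2 + 42*k + 7).
Gosper form: A/B · C(k+1)/C(k) with A=1, B=1, C=k**4 + 14*k**3/5 + 7*k**2/2 + 21*k/10 + 7/20.
f must satisfy (1)·f(k+1) − (1)·f(k) = k**4 + 14*k**3/5 + 7*k**2/2 + 21*k/10 + 7/20.
Bound: deg f ≤ 5.
Solving with deg f ≤ 5: f(k) = k*(4*k**4 + 4*k**3 + 2*k**2 - 3)/20.
R(k) = B(k−1)·f(k)/C(k) = k*(4*k**4 + 4*k**3 + 2*k**2 - 3)/(20*k**4 + 56*k**3 + 70*k**2 + 42*k + 7); s_k = R·t_k = k*(-4*k**4 - 4*k**3 - 2*k**2 + 3).
Check: Δs_k = -20*k**4 - 56*k**3 - 70*k**2 - 42*k - 7. ✓
Σ_(k=1)^(4) t_k = s_(5) − s_(1) = -15235 − (-7) = -15228.

Σ = -15228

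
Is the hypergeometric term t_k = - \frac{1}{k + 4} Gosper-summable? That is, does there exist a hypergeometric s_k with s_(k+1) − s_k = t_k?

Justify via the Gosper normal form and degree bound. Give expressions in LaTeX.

No — t_k has no hypergeometric antidifference.

Ratio r(k) = (k + 4)/(k + 5).
Normal form (A,B,C) = (k + 4, k + 5, 1).
Key eq: (k + 4)·f(k+1) = (k + 4)·f(k) + (1).
deg f ≤ 0 (via 1,1,0).
Put f(k) = c0: A·f(k+1) − B(k−1)·f(k) − C = -1; need -1 = 0 — inconsistent ⇒ no f, not summable.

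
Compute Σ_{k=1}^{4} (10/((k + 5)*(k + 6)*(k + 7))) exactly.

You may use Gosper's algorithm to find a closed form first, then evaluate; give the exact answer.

t_(k+1)/t_k = (k + 5)/(k + 8).
Normal form (A,B,C) = (k + 5, k + 8, 1).
Need (k + 5)·f(k+1) − (k + 7)·f(k) = 1.
d = 2 from the (1,1,0) case.
Solve for f: f(k) = k*(k + 11)/60 (degree 2 ≤ 2).
Then R = B(k−1)f/C = k*(k + 7)*(k + 11)/60, so s_k = R(k)·t_k = k*(k + 11)/(6*(k + 5)*(k + 6)).
Verify: 10/(k**3 + 18*k**2 + 107*k + 210) matches t_k.
Σ_(k=1)^(4) t_k = s_(5) − s_(1) = 4/33 − (1/21) = 17/231.

Σ = 17/231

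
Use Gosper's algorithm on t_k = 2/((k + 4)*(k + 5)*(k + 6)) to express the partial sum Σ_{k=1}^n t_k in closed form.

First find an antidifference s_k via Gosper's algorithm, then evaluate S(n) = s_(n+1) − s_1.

The ratio is (k + 4)/(k + 7).
A = k + 4, B = k + 7, C = 1.
Key eq: (k + 4)·f(k+1) = (k + 6)·f(k) + (1).
From deg A=1, deg B=1, deg C=0: d=2.
A polynomial solution: f(k) = k*(k + 9)/40.
Get s_k = R·t_k = k*(k + 9)/(20*(k + 4)*(k + 5)) with R(k) = B(k−1)f(k)/C(k) = k*(k + 6)*(k + 9)/40.
Δs = 2/(k**3 + 15*k**2 + 74*k + 120), as required.
Σ_(k=1)^n t_k = s_(n+1) − s_(1) = ((n**2 + 11*n + 10)/(20*(n**2 + 11*n + 30))) − (1/60), i.e. n*(n + 11)/(30*(n**2 + 11*n + 30)).

S(n) = n*(n + 11)/(30*(n**2 + 11*n + 30))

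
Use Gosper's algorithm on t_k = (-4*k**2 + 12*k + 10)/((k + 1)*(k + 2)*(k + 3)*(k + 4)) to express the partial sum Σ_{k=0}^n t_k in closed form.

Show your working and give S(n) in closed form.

Step 1: r(k) = (2*k**3 - 11*k - 9)/(2*k**3 + 4*k**2 - 35*k - 25).
Gosper form: A/B · C(k+1)/C(k) with A=k + 1, B=k + 5, C=k**2 - 3*k - 5/2.
Set up (k + 1)·f(k+1) − (k + 4)·f(k) − (k**2 - 3*k - 5/2) = 0.
Bound: deg f ≤ 3.
Match coefficients ⇒ f(k) = -k*(k**2 + 18*k + 11)/12.
Certificate R = B(k−1)f/C = -k*(k + 4)*(k**2 + 18*k + 11)/(6*(2*k**2 - 6*k - 5)) gives s_k = k*(k**2 + 18*k + 11)/(3*(k + 1)*(k + 2)*(k + 3)).
s_(k+1) − s_k = 2*(-2*k**2 + 6*k + 5)/(k**4 + 10*k**3 + 35*k**2 + 50*k + 24) = t_k.
Evaluate: s_(n+1) = (n**3 + 21*n**2 + 50*n + 30)/(3*(n**3 + 9*n**2 + 26*n + 24)); subtract s_(0) = 0 ⇒ S(n) = (n**3 + 21*n**2 + 50*n + 30)/(3*(n**3 + 9*n**2 + 26*n + 24)).

S(n) = (n**3 + 21*n**2 + 50*n + 30)/(3*(n**3 + 9*n**2 + 26*n + 24))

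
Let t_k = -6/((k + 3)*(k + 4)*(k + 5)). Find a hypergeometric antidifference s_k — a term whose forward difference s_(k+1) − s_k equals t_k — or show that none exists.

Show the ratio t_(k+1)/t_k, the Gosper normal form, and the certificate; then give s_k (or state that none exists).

s_k = k*(-k - 7)/(4*(k + 3)*(k + 4))

Compute t_(k+1)/t_k: get (k + 3)/(k + 6).
Take A(k)=k + 3, B(k)=k + 6, C(k)=1.
f must satisfy (k + 3)·f(k+1) − (k + 5)·f(k) = 1.
d = 2 from the (1,1,0) case.
Solve for f: f(k) = k*(k + 7)/24 (degree 2 ≤ 2).
R(k) = B(k−1)·f(k)/C(k) = k*(k + 5)*(k + 7)/24; s_k = R·t_k = k*(-k - 7)/(4*(k + 3)*(k + 4)).
Verify: -6/(k**3 + 12*k**2 + 47*k + 60) matches t_k.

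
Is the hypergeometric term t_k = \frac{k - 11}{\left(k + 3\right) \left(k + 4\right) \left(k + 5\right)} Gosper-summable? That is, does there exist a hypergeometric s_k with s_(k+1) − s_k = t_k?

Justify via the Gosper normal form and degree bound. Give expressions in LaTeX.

Yes. s_k = \frac{k \left(- k - 10\right)}{3 \left(k + 3\right) \left(k + 4\right)}.

t_(k+1)/t_k = (k - 10)*(k + 3)/((k - 11)*(k + 6)).
Factor: A=k + 3; B=k + 6; C=k - 11.
Set up (k + 3)·f(k+1) − (k + 5)·f(k) − (k - 11) = 0.
d = 2 from the (1,1,1) case.
Match coefficients ⇒ f(k) = -k*(k + 10)/3.
Then R = B(k−1)f/C = -k*(k + 5)*(k + 10)/(3*(k - 11)), so s_k = R(k)·t_k = k*(-k - 10)/(3*(k + 3)*(k + 4)).
Δs = (k - 11)/(k**3 + 12*k**2 + 47*k + 60), as required.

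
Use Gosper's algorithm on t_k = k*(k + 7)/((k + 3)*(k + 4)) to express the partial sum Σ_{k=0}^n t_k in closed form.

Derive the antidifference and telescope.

t_(k+1)/t_k = (k + 1)*(k + 3)*(k + 8)/(k*(k + 5)*(k + 7)).
So A=k + 3 and B=k + 5, with C=k**2 + 7*k.
Solve (k + 3)·f(k+1) − (k + 4)·f(k) = k**2 + 7*k.
deg f ≤ 2 (via 1,1,2).
A polynomial solution: f(k) = k*(k - 1).
So s_k = (B(k−1)f/C)·t_k = ((k - 1)*(k + 4)/(k + 7))·t_k = k*(k - 1)/(k + 3).
Verify: k*(k + 7)/(k**2 + 7*k + 12) matches t_k.
Σ_(k=0)^n t_k = s_(n+1) − s_(0) = (n*(n + 1)/(n + 4)) − (0), i.e. n*(n + 1)/(n + 4).

S(n) = n*(n + 1)/(n + 4)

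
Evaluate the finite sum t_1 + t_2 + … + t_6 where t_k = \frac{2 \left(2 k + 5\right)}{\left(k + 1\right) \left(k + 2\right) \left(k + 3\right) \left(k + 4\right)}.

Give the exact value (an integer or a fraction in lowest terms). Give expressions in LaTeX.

Step 1: r(k) = (k + 1)*(2*k + 7)/((k + 5)*(2*k + 5)).
So A=k + 1 and B=k + 5, with C=k + 5/2.
Need (k + 1)·f(k+1) − (k + 4)·f(k) = k + 5/2.
deg f ≤ 3 (via 1,1,1).
Coefficient equations give f(k) = k*(k + 2)*(k + 4)/6.
So s_k = (B(k−1)f/C)·t_k = (k*(k + 2)*(k + 4)**2/(3*(2*k + 5)))·t_k = 2*k*(k + 4)/(3*(k**2 + 4*k + 3)).
Δs = 2*(2*k + 5)/(k**4 + 10*k**3 + 35*k**2 + 50*k + 24), as required.
Telescoping: Σ = s_(7) − s_(1) = 77/120 − (5/12) = 9/40.

Σ = 9/40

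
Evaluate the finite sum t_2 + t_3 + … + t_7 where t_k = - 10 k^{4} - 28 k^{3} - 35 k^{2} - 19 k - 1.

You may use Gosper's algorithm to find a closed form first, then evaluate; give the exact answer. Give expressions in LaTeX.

Σ = -74058

Compute t_(k+1)/t_k: get (10*k**4 + 68*k**3 + 179*k**2 + 213*k + 93)/(10*k**4 + 28*k**3 + 35*k**2 + 19*k + 1).
Take A(k)=1, B(k)=1, C(k)=k**4 + 14*k**3/5 + 7*k**2/2 + 19*k/10 + 1/10.
Solve (1)·f(k+1) − (1)·f(k) = k**4 + 14*k**3/5 + 7*k**2/2 + 19*k/10 + 1/10.
d = 5 from the (0,0,4) case.
Coefficient equations give f(k) = k*(2*k**4 + 2*k**3 + k**2 - k - 3)/10.
Then R = B(k−1)f/C = k*(2*k**4 + 2*k**3 + k**2 - k - 3)/(10*k**4 + 28*k**3 + 35*k**2 + 19*k + 1), so s_k = R(k)·t_k = k*(-2*k**4 - 2*k**3 - k**2 + k + 3).
Check: Δs_k = -10*k**4 - 28*k**3 - 35*k**2 - 19*k - 1. ✓
Σ_(k=2)^(7) t_k = s_(8) − s_(2) = -74152 − (-94) = -74058.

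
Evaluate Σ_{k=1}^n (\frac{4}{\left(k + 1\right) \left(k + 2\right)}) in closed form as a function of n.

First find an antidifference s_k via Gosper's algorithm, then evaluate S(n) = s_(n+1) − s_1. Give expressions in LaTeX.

S(n) = \frac{2 n}{n + 2}

t_(k+1)/t_k = (k + 1)/(k + 3).
Take A(k)=k + 1, B(k)=k + 3, C(k)=1.
Set up (k + 1)·f(k+1) − (k + 2)·f(k) − (1) = 0.
Bound: deg f ≤ 1.
Solve for f: f(k) = k (degree 1 ≤ 1).
Certificate R = B(k−1)f/C = k*(k + 2) gives s_k = 4*k/(k + 1).
Verify: 4/(k**2 + 3*k + 2) matches t_k.
Telescope: S(n) = s_(n+1) − s_(1) = 4*(n + 1)/(n + 2) − (2) = 2*n/(n + 2).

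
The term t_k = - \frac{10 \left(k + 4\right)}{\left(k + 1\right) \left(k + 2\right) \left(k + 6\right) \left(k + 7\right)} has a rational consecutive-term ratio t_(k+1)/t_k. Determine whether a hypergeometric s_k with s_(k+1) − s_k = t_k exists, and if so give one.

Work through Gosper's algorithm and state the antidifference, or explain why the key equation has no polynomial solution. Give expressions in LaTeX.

s_k = \frac{5 k \left(- k - 7\right)}{6 \left(k^{2} + 7 k + 6\right)}

Compute t_(k+1)/t_k: get (k + 1)*(k + 5)*(k + 6)/((k + 3)*(k + 4)*(k + 8)).
Normal form (A,B,C) = (k + 1, k + 8, k**4 + 16*k**3 + 95*k**2 + 248*k + 240).
Solve (k + 1)·f(k+1) − (k + 7)·f(k) = k**4 + 16*k**3 + 95*k**2 + 248*k + 240.
Degrees (1,1,4) ⇒ d ≤ 6.
Coefficient equations give f(k) = k*(k + 2)*(k + 3)*(k + 4)*(k + 5)*(k + 7)/12.
Get s_k = R·t_k = 5*k*(-k - 7)/(6*(k**2 + 7*k + 6)) with R(k) = B(k−1)f(k)/C(k) = k*(k + 2)*(k + 7)**2/(12*(k + 4)).
Check: Δs_k = 10*(-k - 4)/(k**4 + 16*k**3 + 83*k**2 + 152*k + 84). ✓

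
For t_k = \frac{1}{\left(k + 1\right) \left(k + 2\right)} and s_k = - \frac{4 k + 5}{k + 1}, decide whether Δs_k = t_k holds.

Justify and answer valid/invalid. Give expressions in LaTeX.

s_(k+1) = (-4*k - 9)/(k + 2)
s_(k+1) − s_k = 1/(k**2 + 3*k + 2)
(s_(k+1) − s_k) − t_k = 0

valid (s_(k+1) − s_k reduces to t_k)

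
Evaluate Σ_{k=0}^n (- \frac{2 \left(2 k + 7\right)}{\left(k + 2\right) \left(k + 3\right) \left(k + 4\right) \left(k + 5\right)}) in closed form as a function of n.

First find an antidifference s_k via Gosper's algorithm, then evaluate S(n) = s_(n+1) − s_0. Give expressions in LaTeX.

S(n) = \frac{- n^{2} - 8 n - 7}{4 \left(n^{2} + 8 n + 15\right)}

Ratio r(k) = (k + 2)*(2*k + 9)/((k + 6)*(2*k + 7)).
A = k + 2, B = k + 6, C = k + 7/2.
Key eq: (k + 2)·f(k+1) = (k + 5)·f(k) + (k + 7/2).
d = 3 from the (1,1,1) case.
Solving with deg f ≤ 3: f(k) = k*(k + 3)*(k + 6)/16.
Then R = B(k−1)f/C = k*(k + 3)*(k + 5)*(k + 6)/(8*(2*k + 7)), so s_k = R(k)·t_k = k*(-k - 6)/(4*(k**2 + 6*k + 8)).
s_(k+1) − s_k = 2*(-2*k - 7)/(k**4 + 14*k**3 + 71*k**2 + 154*k + 120) = t_k.
Σ_(k=0)^n t_k = s_(n+1) − s_(0) = ((-n**2 - 8*n - 7)/(4*(n**2 + 8*n + 15))) − (0), i.e. (-n**2 - 8*n - 7)/(4*(n**2 + 8*n + 15)).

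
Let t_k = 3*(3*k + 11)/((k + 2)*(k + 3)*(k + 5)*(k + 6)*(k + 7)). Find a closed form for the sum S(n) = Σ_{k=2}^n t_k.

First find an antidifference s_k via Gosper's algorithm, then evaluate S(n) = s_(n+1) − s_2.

S(n) = 3*(n**3 + 16*n**2 + 81*n - 98)/(224*(n**3 + 16*n**2 + 81*n + 126))

Compute t_(k+1)/t_k: get (k + 2)*(k + 5)*(3*k + 14)/((k + 4)*(k + 8)*(3*k + 11)).
Take A(k)=k + 2, B(k)=k + 8, C(k)=k**2 + 23*k/3 + 44/3.
Need (k + 2)·f(k+1) − (k + 7)·f(k) = k**2 + 23*k/3 + 44/3.
deg f ≤ 5 (via 1,1,2).
Solving with deg f ≤ 5: f(k) = k*(k + 3)*(k + 4)*(k**2 + 13*k + 52)/180.
Get s_k = R·t_k = k*(k**2 + 13*k + 52)/(20*(k**3 + 13*k**2 + 52*k + 60)) with R(k) = B(k−1)f(k)/C(k) = k*(k + 3)*(k + 7)*(k**2 + 13*k + 52)/(60*(3*k + 11)).
Verify: 3*(3*k + 11)/(k**5 + 23*k**4 + 203*k**3 + 853*k**2 + 1692*k + 1260) matches t_k.
s_(n+1) = (n**3 + 16*n**2 + 81*n + 66)/(20*(n**3 + 16*n**2 + 81*n + 126)) and s_(2) = 41/1120, so S(n) = 3*(n**3 + 16*n**2 + 81*n - 98)/(224*(n**3 + 16*n**2 + 81*n + 126)).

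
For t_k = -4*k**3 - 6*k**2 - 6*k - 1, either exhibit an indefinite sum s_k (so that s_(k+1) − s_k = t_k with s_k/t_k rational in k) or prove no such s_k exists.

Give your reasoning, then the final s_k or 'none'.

Compute t_(k+1)/t_k: get (4*k**3 + 18*k**2 + 30*k + 17)/(4*k**3 + 6*k**2 + 6*k + 1).
So A=1 and B=1, with C=k**3 + 3*k**2/2 + 3*k/2 + 1/4.
Set up (1)·f(k+1) − (1)·f(k) − (k**3 + 3*k**2/2 + 3*k/2 + 1/4) = 0.
Bound: deg f ≤ 4.
Solve for f: f(k) = k*(k**3 + k - 1)/4 (degree 4 ≤ 4).
Get s_k = R·t_k = k*(-k**3 - k + 1) with R(k) = B(k−1)f(k)/C(k) = k*(k**3 + k - 1)/(4*k**3 + 6*k**2 + 6*k + 1).
Verify: -4*k**3 - 6*k**2 - 6*k - 1 matches t_k.

s_k = k*(-k**3 - k + 1)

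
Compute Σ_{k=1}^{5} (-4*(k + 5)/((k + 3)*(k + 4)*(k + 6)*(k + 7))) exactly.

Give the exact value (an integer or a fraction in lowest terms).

Step 1: r(k) = (k + 3)*(k + 6)**2/((k + 5)**2*(k + 8)).
Normal form (A,B,C) = (k + 3, k + 8, k**2 + 10*k + 25).
Solve (k + 3)·f(k+1) − (k + 7)·f(k) = k**2 + 10*k + 25.
d = 4 from the (1,1,2) case.
Match coefficients ⇒ f(k) = k*(k + 4)*(k + 5)*(k + 9)/36.
So s_k = (B(k−1)f/C)·t_k = (k*(k + 4)*(k + 7)*(k + 9)/(36*(k + 5)))·t_k = k*(-k - 9)/(9*(k**2 + 9*k + 18)).
s_(k+1) − s_k = 4*(-k - 5)/(k**4 + 20*k**3 + 145*k**2 + 450*k + 504) = t_k.
Σ_(k=1)^(5) t_k = s_(6) − s_(1) = -5/54 − (-5/126) = -10/189.

Σ = -10/189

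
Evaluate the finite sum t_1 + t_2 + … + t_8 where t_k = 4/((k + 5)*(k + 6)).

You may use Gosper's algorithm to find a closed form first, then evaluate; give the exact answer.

r(k) = (k + 5)/(k + 7) after simplifying.
Normal form (A,B,C) = (k + 5, k + 7, 1).
Need (k + 5)·f(k+1) − (k + 6)·f(k) = 1.
Bound: deg f ≤ 1.
Match coefficients ⇒ f(k) = k/5.
Get s_k = R·t_k = 4*k/(5*(k + 5)) with R(k) = B(k−1)f(k)/C(k) = k*(k + 6)/5.
s_(k+1) − s_k = 4/(k**2 + 11*k + 30) = t_k.
Evaluate s at k=9 and k=1: 18/35 and 2/15; difference 8/21.

Σ = 8/21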